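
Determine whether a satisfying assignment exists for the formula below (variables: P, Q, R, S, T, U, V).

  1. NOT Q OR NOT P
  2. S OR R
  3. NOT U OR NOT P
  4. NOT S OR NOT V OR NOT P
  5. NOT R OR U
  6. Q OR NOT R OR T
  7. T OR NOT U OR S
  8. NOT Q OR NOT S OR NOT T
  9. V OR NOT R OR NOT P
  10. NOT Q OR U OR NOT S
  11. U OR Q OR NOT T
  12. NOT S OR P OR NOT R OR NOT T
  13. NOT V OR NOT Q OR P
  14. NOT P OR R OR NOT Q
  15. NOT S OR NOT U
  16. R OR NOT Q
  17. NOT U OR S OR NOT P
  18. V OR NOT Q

Yes

Case Q = false:
Case S = false:
(R) alone gives R = true.
(U) alone gives U = true.
(NOT P) alone gives P = false.
(T) alone gives T = true.
Every clause is now satisfied; V is unconstrained.
A satisfying assignment: P=false; Q=false; R=true; S=false; T=true; U=true; V=false.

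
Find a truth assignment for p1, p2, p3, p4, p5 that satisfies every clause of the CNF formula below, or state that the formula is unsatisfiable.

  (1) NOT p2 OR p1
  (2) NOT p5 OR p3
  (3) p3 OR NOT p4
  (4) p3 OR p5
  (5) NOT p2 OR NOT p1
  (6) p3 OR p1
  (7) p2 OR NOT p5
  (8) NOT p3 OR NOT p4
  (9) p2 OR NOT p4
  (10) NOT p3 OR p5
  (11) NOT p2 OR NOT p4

UNSATISFIABLE

Case p2 = false:
From the singleton clause (NOT p5), p5 = false.
From the singleton clause (p3), p3 = true.
Now (NOT p3) is unsatisfied and unit — conflict.
That branch fails; take p2 = true instead.
From the singleton clause (p1), p1 = true.
Now (NOT p1) is unsatisfied and unit — conflict.
Both values of p2 lead to a conflict.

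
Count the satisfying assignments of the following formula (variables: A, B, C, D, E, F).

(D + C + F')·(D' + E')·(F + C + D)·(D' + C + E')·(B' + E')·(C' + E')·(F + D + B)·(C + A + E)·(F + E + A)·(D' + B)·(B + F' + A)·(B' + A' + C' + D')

7

There are 2^6 = 64 truth assignments over (A, B, C, D, E, F).
Split on F. With F = 1, the clauses containing F are satisfied and F' drops from the rest; 5 of the 2^5 = 32 assignments to the other variables satisfy what remains.
With F = 0, by the same count on the reduced clause set, 2 assignments work.
(One model: A=F, B=T, C=T, D=F, E=F, F=T.)
Total: 5 + 2 = 7.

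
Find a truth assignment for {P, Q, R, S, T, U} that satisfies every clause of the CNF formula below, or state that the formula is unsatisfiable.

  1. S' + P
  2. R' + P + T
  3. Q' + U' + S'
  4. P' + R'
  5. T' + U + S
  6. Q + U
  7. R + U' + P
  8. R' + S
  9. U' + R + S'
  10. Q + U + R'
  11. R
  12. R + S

From the singleton clause (R), R = 1.
From the singleton clause (P'), P = 0.
From the singleton clause (S'), S = 0.
That conflicts with the unit clause (S).

UNSATISFIABLE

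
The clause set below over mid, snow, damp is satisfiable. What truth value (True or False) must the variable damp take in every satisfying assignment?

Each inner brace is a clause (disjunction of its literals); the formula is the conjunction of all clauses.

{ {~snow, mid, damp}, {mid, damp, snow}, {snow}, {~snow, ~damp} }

False

Suppose damp = 1.
Unit clause (snow) forces snow = 1.
But (~snow) is also a unit clause — contradiction.
So every satisfying assignment has damp = False.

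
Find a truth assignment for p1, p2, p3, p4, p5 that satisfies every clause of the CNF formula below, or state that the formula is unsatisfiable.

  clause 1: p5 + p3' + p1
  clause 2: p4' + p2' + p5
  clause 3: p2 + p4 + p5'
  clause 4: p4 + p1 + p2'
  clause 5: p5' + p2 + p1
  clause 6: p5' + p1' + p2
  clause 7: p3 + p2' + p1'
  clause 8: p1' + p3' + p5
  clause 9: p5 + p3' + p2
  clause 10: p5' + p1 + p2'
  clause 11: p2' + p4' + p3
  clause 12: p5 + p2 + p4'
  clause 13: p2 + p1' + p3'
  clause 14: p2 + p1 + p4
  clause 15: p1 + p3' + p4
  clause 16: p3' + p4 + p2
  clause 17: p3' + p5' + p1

Suppose p5 = 1.
Suppose p2 = 1.
(p1) alone gives p1 = 1.
(p3) alone gives p3 = 1.
All clauses hold; p4 can take either value.

p1: 1; p2: 1; p3: 1; p4: 0; p5: 1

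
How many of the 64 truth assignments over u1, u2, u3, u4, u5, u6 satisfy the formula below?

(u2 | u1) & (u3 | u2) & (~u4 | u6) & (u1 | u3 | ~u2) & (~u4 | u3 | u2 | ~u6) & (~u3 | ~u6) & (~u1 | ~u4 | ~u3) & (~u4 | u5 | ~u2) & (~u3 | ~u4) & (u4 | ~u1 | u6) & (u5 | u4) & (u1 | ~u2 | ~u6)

3

There are 2^6 = 64 truth assignments over (u1, u2, u3, u4, u5, u6).
Split on u5. With u5 = 1, the clauses containing u5 are satisfied and ~u5 drops from the rest; 3 of the 2^5 = 32 assignments to the other variables satisfy what remains.
With u5 = 0, by the same count on the reduced clause set, 0 assignments work.
Total: 3 + 0 = 3.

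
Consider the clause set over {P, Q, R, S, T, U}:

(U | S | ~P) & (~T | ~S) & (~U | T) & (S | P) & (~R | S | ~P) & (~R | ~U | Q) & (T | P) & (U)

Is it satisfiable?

The clause (U) is unit, so U = 1.
The clause (T) is unit, so T = 1.
The clause (~S) is unit, so S = 0.
The clause (P) is unit, so P = 1.
The clause (~R) is unit, so R = 0.
No clause remains; Q is free.
A satisfying assignment: P: 1,  Q: 1,  R: 0,  S: 0,  T: 1,  U: 1.

Satisfiable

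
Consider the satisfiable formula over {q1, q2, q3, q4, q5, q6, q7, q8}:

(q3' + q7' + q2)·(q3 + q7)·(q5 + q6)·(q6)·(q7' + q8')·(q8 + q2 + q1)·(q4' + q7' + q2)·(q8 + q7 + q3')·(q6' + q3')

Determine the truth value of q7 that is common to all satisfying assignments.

True

Suppose q7 = 0.
From the singleton clause (q3), q3 = 1.
From the singleton clause (q6), q6 = 1.
But (q6') is also a unit clause — contradiction.
So every satisfying assignment has q7 = True.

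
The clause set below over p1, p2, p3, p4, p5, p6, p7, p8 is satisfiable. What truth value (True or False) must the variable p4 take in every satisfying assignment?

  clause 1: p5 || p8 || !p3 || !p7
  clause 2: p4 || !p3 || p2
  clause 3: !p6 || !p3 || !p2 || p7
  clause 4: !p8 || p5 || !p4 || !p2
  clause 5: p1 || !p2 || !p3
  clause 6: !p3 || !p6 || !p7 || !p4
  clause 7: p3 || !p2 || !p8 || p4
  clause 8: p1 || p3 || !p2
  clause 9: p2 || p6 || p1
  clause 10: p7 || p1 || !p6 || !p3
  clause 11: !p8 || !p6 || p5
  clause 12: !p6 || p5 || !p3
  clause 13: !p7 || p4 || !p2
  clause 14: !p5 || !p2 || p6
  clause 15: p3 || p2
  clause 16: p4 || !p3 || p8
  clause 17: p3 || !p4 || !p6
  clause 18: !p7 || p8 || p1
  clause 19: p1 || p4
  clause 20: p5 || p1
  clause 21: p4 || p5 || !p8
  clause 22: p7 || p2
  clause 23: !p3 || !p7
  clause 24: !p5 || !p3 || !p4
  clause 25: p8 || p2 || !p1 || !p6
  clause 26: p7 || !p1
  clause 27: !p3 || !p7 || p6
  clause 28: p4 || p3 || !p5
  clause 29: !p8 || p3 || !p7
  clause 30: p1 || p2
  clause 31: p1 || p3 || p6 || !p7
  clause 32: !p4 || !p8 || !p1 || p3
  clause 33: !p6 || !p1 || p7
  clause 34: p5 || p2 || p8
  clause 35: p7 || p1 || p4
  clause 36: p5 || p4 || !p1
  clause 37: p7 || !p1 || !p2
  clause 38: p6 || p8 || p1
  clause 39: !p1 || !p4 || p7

Suppose p4 = false.
The clause (p1) is unit, so p1 = true.
The clause (p7) is unit, so p7 = true.
The clause (!p2) is unit, so p2 = false.
The clause (!p3) is unit, so p3 = false.
But (p3) is also a unit clause — contradiction.
So every satisfying assignment has p4 = True.

True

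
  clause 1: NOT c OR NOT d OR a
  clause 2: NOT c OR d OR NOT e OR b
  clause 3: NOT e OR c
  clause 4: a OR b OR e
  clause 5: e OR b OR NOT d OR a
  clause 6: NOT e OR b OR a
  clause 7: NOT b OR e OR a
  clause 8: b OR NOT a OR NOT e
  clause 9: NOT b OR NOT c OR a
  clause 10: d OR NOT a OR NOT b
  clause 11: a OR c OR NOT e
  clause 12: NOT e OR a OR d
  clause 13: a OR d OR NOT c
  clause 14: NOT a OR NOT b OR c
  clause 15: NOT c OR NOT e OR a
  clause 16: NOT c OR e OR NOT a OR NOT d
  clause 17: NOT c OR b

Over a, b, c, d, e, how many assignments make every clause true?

There are 2^5 = 32 truth assignments over (a, b, c, d, e).
Split on b. With b = true, the clauses containing b are satisfied and NOT b drops from the rest; 1 of the 2^4 = 16 assignments to the other variables satisfy what remains.
With b = false, by the same count on the reduced clause set, 2 assignments work.
Total: 1 + 2 = 3.

3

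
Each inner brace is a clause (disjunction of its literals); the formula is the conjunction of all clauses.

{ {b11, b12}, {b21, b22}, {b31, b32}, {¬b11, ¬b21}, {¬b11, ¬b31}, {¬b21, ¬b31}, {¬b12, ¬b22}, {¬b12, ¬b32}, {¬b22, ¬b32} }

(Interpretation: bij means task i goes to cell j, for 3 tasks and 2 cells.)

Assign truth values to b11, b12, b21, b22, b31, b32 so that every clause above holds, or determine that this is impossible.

Try b11 = True.
From the singleton clause (¬b21), b21 = False.
From the singleton clause (b22), b22 = True.
From the singleton clause (¬b31), b31 = False.
From the singleton clause (b32), b32 = True.
That conflicts with the unit clause (¬b32).
Backtrack on b11: now try b11 = False.
From the singleton clause (b12), b12 = True.
From the singleton clause (¬b22), b22 = False.
From the singleton clause (b21), b21 = True.
From the singleton clause (¬b31), b31 = False.
From the singleton clause (b32), b32 = True.
That conflicts with the unit clause (¬b32).
Neither b11 = True nor b11 = False works.

UNSATISFIABLE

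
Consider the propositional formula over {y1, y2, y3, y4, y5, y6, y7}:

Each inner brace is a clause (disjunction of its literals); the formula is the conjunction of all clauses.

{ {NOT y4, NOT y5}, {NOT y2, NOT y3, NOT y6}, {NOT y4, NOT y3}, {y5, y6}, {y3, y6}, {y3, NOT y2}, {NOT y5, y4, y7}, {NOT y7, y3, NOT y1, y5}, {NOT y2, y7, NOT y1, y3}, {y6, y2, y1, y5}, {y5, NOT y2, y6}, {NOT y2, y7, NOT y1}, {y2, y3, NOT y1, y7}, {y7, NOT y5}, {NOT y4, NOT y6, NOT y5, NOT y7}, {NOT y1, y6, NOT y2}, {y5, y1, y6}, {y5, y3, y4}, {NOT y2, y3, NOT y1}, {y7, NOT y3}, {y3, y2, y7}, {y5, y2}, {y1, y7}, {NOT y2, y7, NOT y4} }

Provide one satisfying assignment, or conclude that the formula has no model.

y1 ↦ true,  y2 ↦ false,  y3 ↦ false,  y4 ↦ false,  y5 ↦ true,  y6 ↦ true,  y7 ↦ true

Try y4 = false.
Try y5 = true.
The clause (y7) is unit, so y7 = true.
Try y3 = false.
The clause (y6) is unit, so y6 = true.
The clause (NOT y2) is unit, so y2 = false.
All clauses hold; y1 can take either value.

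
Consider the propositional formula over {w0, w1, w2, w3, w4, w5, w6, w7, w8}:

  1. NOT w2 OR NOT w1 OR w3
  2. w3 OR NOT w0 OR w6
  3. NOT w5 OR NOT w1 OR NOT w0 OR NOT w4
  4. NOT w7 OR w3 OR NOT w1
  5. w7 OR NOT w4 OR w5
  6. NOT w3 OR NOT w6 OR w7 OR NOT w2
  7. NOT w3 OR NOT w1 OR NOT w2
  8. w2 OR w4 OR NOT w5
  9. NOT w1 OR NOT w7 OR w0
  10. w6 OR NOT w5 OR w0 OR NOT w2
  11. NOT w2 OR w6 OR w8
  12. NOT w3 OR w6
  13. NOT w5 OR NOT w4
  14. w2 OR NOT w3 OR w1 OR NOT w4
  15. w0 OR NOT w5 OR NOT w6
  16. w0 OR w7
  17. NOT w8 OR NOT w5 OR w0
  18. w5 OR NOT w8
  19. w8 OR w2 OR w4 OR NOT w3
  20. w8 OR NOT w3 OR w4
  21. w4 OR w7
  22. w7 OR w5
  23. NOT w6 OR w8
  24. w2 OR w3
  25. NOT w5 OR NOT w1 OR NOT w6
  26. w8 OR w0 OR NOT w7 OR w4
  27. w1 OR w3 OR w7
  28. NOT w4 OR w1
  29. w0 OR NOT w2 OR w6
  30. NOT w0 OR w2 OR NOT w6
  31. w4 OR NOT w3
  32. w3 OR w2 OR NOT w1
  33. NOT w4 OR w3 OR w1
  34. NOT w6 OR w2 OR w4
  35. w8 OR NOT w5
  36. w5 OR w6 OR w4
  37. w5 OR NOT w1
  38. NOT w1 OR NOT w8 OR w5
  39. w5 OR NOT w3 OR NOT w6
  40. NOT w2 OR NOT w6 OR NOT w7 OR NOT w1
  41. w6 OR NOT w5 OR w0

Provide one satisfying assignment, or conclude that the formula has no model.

Case w3 = false:
From the singleton clause (w2), w2 = true.
From the singleton clause (NOT w1), w1 = false.
From the singleton clause (w7), w7 = true.
From the singleton clause (NOT w4), w4 = false.
Case w0 = true:
From the singleton clause (w6), w6 = true.
From the singleton clause (w8), w8 = true.
From the singleton clause (w5), w5 = true.
Every clause now holds.

w0=true; w1=false; w2=true; w3=false; w4=false; w5=true; w6=true; w7=true; w8=true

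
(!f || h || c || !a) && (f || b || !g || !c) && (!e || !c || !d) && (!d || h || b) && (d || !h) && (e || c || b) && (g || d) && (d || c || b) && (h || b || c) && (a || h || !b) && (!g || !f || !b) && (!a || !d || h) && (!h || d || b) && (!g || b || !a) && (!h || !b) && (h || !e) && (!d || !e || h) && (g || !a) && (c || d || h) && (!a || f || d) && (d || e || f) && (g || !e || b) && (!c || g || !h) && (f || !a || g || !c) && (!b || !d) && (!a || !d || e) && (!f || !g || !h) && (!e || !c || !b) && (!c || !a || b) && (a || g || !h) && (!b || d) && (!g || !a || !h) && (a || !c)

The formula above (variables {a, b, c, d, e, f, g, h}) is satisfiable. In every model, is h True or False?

Suppose h = false.
(!e) alone gives e = false.
Try d = false.
(g) alone gives g = true.
(c) alone gives c = true.
(f) alone gives f = true.
(!b) alone gives b = false.
(!a) alone gives a = false.
Now (a) is unsatisfied and unit — conflict.
Backtrack on d: now try d = true.
(b) alone gives b = true.
Now (!b) is unsatisfied and unit — conflict.
Either choice for d ends in contradiction.
So every satisfying assignment has h = True.

True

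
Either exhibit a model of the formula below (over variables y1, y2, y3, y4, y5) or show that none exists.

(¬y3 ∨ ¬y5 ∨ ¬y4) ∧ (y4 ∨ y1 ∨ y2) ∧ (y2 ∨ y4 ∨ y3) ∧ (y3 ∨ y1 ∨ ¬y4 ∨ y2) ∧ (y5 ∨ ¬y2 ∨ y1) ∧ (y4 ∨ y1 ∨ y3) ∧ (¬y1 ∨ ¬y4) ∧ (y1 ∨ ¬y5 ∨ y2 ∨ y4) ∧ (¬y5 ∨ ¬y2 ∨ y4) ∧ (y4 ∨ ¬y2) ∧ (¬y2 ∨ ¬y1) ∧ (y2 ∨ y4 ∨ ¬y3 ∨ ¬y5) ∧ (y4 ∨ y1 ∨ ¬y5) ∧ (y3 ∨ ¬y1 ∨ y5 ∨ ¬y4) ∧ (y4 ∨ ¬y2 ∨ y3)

Suppose y1 = False.
Suppose y4 = True.
Suppose y3 = False.
The clause (y2) is unit, so y2 = True.
The clause (y5) is unit, so y5 = True.
All clauses are satisfied.

y1: False,  y2: True,  y3: False,  y4: True,  y5: True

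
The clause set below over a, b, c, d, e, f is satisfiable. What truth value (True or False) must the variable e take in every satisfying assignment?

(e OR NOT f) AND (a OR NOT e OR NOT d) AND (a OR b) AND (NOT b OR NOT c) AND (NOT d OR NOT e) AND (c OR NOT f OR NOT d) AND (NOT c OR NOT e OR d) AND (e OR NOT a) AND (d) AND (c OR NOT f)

False

Suppose e = true.
From the singleton clause (NOT d), d = false.
But (d) is also a unit clause — contradiction.
So every satisfying assignment has e = False.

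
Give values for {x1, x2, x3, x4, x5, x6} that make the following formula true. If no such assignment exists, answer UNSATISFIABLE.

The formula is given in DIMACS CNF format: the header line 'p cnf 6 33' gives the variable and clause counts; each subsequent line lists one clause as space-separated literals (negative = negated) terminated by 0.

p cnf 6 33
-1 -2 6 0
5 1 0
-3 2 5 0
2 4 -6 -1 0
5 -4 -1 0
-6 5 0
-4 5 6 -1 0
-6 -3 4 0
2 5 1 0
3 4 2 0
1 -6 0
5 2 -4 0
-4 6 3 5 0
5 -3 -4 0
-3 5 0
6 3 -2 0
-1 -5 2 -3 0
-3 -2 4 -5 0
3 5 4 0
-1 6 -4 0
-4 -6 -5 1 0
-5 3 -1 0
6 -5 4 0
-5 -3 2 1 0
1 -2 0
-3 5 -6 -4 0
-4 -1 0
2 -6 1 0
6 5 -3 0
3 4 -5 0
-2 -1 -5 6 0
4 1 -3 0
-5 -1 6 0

Case x5 = True:
Case x1 = False:
The clause (¬x6) is unit, so x6 = False.
The clause (x4) is unit, so x4 = True.
The clause (¬x2) is unit, so x2 = False.
The clause (¬x3) is unit, so x3 = False.
Every clause now holds.

x1=False; x2=False; x3=False; x4=True; x5=True; x6=False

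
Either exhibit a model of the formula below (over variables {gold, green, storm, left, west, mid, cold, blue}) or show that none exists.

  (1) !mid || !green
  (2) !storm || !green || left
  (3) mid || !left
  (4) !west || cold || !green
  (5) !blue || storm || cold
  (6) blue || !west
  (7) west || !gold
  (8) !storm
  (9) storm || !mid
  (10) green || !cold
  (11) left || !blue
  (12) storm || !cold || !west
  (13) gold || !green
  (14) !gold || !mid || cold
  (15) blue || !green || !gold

gold=false,  green=false,  storm=false,  left=false,  west=false,  mid=false,  cold=false,  blue=false

Unit clause (!storm) forces storm = false.
Unit clause (!mid) forces mid = false.
Unit clause (!left) forces left = false.
Unit clause (!blue) forces blue = false.
Unit clause (!west) forces west = false.
Unit clause (!gold) forces gold = false.
Unit clause (!green) forces green = false.
Unit clause (!cold) forces cold = false.
All clauses are satisfied.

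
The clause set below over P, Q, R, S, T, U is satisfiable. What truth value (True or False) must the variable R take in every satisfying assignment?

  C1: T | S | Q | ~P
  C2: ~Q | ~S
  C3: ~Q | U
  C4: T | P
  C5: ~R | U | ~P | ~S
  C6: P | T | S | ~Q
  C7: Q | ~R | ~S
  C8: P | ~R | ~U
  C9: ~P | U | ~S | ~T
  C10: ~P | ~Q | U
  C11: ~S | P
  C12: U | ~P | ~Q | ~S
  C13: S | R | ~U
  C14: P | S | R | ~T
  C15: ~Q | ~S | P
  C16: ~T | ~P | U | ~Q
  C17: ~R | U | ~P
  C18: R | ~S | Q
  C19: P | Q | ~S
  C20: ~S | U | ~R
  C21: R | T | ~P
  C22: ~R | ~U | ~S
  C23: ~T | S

True

Suppose R = 0.
Case Q = 0:
The clause (~S) is unit, so S = 0.
The clause (~U) is unit, so U = 0.
The clause (~T) is unit, so T = 0.
The clause (~P) is unit, so P = 0.
Now (P) is unsatisfied and unit — conflict.
Undo Q and try Q = 1.
The clause (~S) is unit, so S = 0.
The clause (U) is unit, so U = 1.
Now (~U) is unsatisfied and unit — conflict.
Neither Q = 1 nor Q = 0 works.
So every satisfying assignment has R = True.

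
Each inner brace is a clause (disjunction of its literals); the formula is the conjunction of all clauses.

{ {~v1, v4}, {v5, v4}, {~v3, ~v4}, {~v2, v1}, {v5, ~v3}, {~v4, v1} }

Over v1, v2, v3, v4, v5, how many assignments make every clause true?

6

There are 2^5 = 32 truth assignments over (v1, v2, v3, v4, v5).
Split on v4. With v4 = 1, the clauses containing v4 are satisfied and ~v4 drops from the rest; 4 of the 2^4 = 16 assignments to the other variables satisfy what remains.
With v4 = 0, by the same count on the reduced clause set, 2 assignments work.
(One model: v1=F, v2=F, v3=F, v4=F, v5=T.)
Total: 4 + 2 = 6.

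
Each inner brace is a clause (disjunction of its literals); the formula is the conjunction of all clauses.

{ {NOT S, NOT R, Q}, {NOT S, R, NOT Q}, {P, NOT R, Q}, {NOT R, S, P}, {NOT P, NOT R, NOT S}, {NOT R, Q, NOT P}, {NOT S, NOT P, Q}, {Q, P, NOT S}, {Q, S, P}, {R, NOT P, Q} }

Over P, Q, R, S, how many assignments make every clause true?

There are 2^4 = 16 truth assignments over (P, Q, R, S).
Check each against the 10 clauses (columns in the order P, Q, R, S):
  F F F F  ✗ fails (Q OR S OR P)
  F F F T  ✗ fails (Q OR P OR NOT S)
  F F T F  ✗ fails (P OR NOT R OR Q)
  F F T T  ✗ fails (NOT S OR NOT R OR Q)
  F T F F  ✓ satisfies all
  F T F T  ✗ fails (NOT S OR R OR NOT Q)
  F T T F  ✗ fails (NOT R OR S OR P)
  F T T T  ✓ satisfies all
  T F F F  ✗ fails (R OR NOT P OR Q)
  T F F T  ✗ fails (NOT S OR NOT P OR Q)
  T F T F  ✗ fails (NOT R OR Q OR NOT P)
  T F T T  ✗ fails (NOT S OR NOT R OR Q)
  T T F F  ✓ satisfies all
  T T F T  ✗ fails (NOT S OR R OR NOT Q)
  T T T F  ✓ satisfies all
  T T T T  ✗ fails (NOT P OR NOT R OR NOT S)
4 of the 16 rows are models.

4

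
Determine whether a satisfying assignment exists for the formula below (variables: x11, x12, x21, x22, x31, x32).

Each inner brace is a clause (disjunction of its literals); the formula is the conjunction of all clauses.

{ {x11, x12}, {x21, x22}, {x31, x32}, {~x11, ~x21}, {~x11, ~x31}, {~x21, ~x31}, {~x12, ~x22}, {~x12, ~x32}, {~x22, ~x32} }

Unsatisfiable

Branch on x11: set x11 = 1.
Unit clause (~x21) forces x21 = 0.
Unit clause (x22) forces x22 = 1.
Unit clause (~x31) forces x31 = 0.
Unit clause (x32) forces x32 = 1.
Now (~x32) is unsatisfied and unit — conflict.
So x11 must be the other value — set x11 = 0.
Unit clause (x12) forces x12 = 1.
Unit clause (~x22) forces x22 = 0.
Unit clause (x21) forces x21 = 1.
Unit clause (~x31) forces x31 = 0.
Unit clause (x32) forces x32 = 1.
Now (~x32) is unsatisfied and unit — conflict.
Neither x11 = 1 nor x11 = 0 works.
No assignment satisfies every clause.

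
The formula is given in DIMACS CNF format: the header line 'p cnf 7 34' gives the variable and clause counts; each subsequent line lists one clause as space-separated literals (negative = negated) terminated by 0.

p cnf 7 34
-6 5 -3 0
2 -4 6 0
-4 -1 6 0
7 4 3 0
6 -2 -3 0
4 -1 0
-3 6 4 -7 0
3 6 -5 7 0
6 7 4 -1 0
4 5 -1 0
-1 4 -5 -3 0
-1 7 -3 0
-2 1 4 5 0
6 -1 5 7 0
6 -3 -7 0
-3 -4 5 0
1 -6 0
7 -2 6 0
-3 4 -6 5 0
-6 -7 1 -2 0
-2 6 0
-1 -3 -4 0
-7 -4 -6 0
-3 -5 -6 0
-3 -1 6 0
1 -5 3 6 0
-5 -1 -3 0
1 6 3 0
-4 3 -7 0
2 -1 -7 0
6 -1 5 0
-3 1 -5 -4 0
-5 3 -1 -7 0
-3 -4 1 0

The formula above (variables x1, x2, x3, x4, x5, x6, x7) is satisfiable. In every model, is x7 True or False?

Suppose x7 = True.
Case x4 = True:
(¬x6) alone gives x6 = False.
(x2) alone gives x2 = True.
But (¬x2) is also a unit clause — contradiction.
Undo x4 and try x4 = False.
(¬x1) alone gives x1 = False.
(¬x6) alone gives x6 = False.
(¬x3) alone gives x3 = False.
But (x3) is also a unit clause — contradiction.
Either choice for x4 ends in contradiction.
So every satisfying assignment has x7 = False.

False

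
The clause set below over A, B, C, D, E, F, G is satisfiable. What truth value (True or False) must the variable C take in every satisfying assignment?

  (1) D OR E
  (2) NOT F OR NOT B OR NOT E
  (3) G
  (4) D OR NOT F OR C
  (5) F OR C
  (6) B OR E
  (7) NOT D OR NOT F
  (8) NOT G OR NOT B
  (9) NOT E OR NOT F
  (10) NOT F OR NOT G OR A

True

Suppose C = false.
From the singleton clause (G), G = true.
From the singleton clause (F), F = true.
From the singleton clause (D), D = true.
Now (NOT D) is unsatisfied and unit — conflict.
So every satisfying assignment has C = True.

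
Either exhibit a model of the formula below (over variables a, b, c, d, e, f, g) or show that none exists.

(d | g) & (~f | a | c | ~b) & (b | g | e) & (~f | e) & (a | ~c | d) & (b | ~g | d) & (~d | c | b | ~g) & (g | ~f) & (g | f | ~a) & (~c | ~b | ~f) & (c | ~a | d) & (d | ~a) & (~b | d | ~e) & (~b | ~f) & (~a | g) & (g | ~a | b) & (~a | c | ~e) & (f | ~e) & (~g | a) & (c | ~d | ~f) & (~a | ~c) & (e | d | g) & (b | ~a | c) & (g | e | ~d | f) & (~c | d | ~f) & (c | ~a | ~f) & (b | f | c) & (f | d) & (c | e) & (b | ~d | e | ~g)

UNSATISFIABLE

Branch on d: set d = 1.
Branch on f: set f = 0.
The clause (~e) is unit, so e = 0.
The clause (g) is unit, so g = 1.
The clause (a) is unit, so a = 1.
The clause (~c) is unit, so c = 0.
That conflicts with the unit clause (c).
So f must be the other value — set f = 1.
The clause (e) is unit, so e = 1.
The clause (g) is unit, so g = 1.
The clause (~b) is unit, so b = 0.
The clause (c) is unit, so c = 1.
The clause (a) is unit, so a = 1.
That conflicts with the unit clause (~a).
Both values of f lead to a conflict.
So d must be the other value — set d = 0.
The clause (g) is unit, so g = 1.
The clause (b) is unit, so b = 1.
The clause (~a) is unit, so a = 0.
That conflicts with the unit clause (a).
Both values of d lead to a conflict.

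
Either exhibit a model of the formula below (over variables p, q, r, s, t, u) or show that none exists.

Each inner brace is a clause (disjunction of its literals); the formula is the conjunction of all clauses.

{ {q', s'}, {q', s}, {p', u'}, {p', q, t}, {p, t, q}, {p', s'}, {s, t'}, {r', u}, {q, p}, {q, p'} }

Case q = 0:
From the singleton clause (p), p = 1.
That conflicts with the unit clause (p').
So q must be the other value — set q = 1.
From the singleton clause (s'), s = 0.
That conflicts with the unit clause (s).
Both values of q lead to a conflict.

UNSATISFIABLE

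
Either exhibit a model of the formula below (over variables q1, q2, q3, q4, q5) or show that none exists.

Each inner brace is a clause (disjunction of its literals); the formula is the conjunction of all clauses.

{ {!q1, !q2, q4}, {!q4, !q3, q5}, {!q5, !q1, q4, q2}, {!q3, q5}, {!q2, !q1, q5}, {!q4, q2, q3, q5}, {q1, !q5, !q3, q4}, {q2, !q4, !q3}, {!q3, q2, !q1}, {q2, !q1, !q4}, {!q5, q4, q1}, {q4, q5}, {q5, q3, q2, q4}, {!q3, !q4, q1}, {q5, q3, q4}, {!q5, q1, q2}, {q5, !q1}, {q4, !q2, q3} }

q1=true, q2=true, q3=false, q4=true, q5=true

Try q3 = false.
Try q4 = true.
Try q2 = true.
Try q1 = true.
Unit clause (q5) forces q5 = true.
All clauses are satisfied.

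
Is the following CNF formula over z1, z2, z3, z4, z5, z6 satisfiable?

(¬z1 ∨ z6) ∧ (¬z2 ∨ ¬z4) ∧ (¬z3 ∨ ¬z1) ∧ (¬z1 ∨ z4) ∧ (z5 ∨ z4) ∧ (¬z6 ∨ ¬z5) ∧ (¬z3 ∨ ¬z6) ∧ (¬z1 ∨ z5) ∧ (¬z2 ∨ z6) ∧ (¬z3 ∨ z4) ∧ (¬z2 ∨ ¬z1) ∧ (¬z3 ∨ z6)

Case z1 = False:
Case z2 = False:
Case z5 = True:
Unit clause (¬z6) forces z6 = False.
Unit clause (¬z3) forces z3 = False.
No clause remains; z4 is free.
A satisfying assignment: z1=False; z2=False; z3=False; z4=True; z5=True; z6=False.

Yes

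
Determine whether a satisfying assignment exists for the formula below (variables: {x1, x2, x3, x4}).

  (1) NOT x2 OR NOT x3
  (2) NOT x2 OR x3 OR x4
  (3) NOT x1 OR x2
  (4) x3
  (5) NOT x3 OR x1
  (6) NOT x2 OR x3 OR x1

(x3) alone gives x3 = true.
(NOT x2) alone gives x2 = false.
(NOT x1) alone gives x1 = false.
Now (x1) is unsatisfied and unit — conflict.
No assignment satisfies every clause.

No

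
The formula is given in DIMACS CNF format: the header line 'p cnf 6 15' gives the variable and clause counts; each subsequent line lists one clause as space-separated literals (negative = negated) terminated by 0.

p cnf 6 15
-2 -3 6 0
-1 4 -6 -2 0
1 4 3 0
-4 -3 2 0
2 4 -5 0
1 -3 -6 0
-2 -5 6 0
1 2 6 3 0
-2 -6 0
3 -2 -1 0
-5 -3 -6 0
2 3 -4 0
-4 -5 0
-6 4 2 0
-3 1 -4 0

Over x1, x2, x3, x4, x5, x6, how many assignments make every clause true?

4

There are 2^6 = 64 truth assignments over (x1, x2, x3, x4, x5, x6).
Split on x3. With x3 = True, the clauses containing x3 are satisfied and ¬x3 drops from the rest; 2 of the 2^5 = 32 assignments to the other variables satisfy what remains.
With x3 = False, by the same count on the reduced clause set, 2 assignments work.
Total: 2 + 2 = 4.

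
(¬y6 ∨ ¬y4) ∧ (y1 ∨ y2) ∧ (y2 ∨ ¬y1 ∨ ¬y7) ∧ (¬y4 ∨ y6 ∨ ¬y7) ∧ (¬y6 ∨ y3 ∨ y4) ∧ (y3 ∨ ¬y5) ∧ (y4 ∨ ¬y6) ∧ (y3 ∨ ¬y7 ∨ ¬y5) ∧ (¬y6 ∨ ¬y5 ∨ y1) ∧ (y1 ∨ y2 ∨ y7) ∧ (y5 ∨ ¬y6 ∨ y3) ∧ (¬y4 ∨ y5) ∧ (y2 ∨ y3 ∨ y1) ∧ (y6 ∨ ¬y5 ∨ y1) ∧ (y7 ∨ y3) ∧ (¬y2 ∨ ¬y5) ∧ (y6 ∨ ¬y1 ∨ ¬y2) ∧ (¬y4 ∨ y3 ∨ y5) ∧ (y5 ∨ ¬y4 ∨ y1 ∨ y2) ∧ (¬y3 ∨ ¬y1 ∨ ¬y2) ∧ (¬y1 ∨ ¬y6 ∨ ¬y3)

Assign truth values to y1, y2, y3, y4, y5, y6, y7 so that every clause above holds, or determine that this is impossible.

Try y6 = False.
Try y1 = True.
Unit clause (¬y2) forces y2 = False.
Unit clause (¬y7) forces y7 = False.
Unit clause (y3) forces y3 = True.
Try y4 = True.
Unit clause (y5) forces y5 = True.
Every clause now holds.

y1=True, y2=False, y3=True, y4=True, y5=True, y6=False, y7=False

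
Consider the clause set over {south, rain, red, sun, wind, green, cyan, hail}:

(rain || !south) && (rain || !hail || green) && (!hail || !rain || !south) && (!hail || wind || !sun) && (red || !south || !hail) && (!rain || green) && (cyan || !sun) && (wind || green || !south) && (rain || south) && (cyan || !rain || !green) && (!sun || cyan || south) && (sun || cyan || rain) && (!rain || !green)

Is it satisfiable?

No, unsatisfiable

Case rain = true:
From the singleton clause (green), green = true.
That conflicts with the unit clause (!green).
That branch fails; take rain = false instead.
From the singleton clause (!south), south = false.
That conflicts with the unit clause (south).
Either choice for rain ends in contradiction.
No assignment satisfies every clause.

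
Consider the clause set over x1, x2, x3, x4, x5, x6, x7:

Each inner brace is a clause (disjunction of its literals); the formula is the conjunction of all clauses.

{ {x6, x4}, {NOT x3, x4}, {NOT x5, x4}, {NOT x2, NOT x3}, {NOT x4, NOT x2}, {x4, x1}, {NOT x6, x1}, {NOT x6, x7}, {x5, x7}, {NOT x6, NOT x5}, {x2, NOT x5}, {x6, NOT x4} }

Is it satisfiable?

Yes

Case x6 = true:
Unit clause (x1) forces x1 = true.
Unit clause (x7) forces x7 = true.
Unit clause (NOT x5) forces x5 = false.
Case x3 = true:
Unit clause (x4) forces x4 = true.
Unit clause (NOT x2) forces x2 = false.
All clauses are satisfied.
A satisfying assignment: x1 ↦ true,  x2 ↦ false,  x3 ↦ true,  x4 ↦ true,  x5 ↦ false,  x6 ↦ true,  x7 ↦ true.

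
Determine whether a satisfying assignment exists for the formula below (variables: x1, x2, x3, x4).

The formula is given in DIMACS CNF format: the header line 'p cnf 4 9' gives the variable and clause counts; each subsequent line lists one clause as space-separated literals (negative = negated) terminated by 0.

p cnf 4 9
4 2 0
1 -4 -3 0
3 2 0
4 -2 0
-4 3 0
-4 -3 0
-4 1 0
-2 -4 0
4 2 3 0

Suppose x4 = True.
Unit clause (x3) forces x3 = True.
That conflicts with the unit clause (¬x3).
Undo x4 and try x4 = False.
Unit clause (x2) forces x2 = True.
That conflicts with the unit clause (¬x2).
Neither x4 = True nor x4 = False works.
No assignment satisfies every clause.

No, unsatisfiable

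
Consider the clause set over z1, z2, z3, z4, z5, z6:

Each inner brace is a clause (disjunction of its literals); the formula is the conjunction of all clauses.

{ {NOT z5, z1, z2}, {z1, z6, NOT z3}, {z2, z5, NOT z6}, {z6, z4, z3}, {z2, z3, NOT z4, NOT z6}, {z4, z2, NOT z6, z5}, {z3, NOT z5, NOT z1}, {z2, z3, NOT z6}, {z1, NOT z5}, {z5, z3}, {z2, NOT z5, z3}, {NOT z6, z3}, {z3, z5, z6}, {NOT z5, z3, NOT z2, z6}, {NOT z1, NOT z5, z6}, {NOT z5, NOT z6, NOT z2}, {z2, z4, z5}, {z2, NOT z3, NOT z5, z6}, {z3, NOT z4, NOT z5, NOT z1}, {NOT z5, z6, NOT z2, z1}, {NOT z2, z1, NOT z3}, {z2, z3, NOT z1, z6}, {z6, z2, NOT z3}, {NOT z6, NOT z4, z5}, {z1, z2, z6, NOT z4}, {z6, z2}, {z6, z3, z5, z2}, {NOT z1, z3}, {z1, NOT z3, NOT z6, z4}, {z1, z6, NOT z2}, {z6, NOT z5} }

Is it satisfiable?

Satisfiable

Case z1 = true:
Unit clause (z3) forces z3 = true.
Case z5 = false:
Case z2 = true:
Case z6 = false:
Every clause is now satisfied; z4 is unconstrained.
A satisfying assignment: z1 ↦ true,  z2 ↦ true,  z3 ↦ true,  z4 ↦ true,  z5 ↦ false,  z6 ↦ false.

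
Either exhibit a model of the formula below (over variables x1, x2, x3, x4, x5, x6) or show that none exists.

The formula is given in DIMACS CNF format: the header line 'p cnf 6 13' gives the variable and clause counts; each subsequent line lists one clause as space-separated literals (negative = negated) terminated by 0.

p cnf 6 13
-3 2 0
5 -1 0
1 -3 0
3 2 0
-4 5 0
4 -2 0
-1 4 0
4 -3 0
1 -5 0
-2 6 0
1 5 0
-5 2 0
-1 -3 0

x1=True,  x2=True,  x3=False,  x4=True,  x5=True,  x6=True

Try x3 = False.
Unit clause (x2) forces x2 = True.
Unit clause (x4) forces x4 = True.
Unit clause (x5) forces x5 = True.
Unit clause (x1) forces x1 = True.
Unit clause (x6) forces x6 = True.
This assignment satisfies each clause.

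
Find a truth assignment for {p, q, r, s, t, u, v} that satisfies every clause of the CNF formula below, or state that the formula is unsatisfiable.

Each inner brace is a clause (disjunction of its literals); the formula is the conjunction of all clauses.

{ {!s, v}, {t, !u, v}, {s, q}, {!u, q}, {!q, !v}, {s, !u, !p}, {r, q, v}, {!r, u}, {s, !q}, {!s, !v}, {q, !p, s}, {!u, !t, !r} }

UNSATISFIABLE

Branch on s: set s = false.
(q) alone gives q = true.
But (!q) is also a unit clause — contradiction.
So s must be the other value — set s = true.
(v) alone gives v = true.
But (!v) is also a unit clause — contradiction.
Both values of s lead to a conflict.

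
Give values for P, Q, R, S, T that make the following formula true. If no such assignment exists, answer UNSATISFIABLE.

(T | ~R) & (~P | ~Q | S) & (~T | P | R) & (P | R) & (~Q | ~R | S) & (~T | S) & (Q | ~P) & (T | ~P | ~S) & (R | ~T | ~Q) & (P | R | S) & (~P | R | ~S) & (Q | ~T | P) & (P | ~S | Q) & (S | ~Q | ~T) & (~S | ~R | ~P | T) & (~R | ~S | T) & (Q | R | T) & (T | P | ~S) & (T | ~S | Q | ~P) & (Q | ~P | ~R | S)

P: 0, Q: 1, R: 1, S: 1, T: 1

Branch on T: set T = 1.
Unit clause (S) forces S = 1.
Branch on P: set P = 0.
Unit clause (R) forces R = 1.
Unit clause (Q) forces Q = 1.
This assignment satisfies each clause.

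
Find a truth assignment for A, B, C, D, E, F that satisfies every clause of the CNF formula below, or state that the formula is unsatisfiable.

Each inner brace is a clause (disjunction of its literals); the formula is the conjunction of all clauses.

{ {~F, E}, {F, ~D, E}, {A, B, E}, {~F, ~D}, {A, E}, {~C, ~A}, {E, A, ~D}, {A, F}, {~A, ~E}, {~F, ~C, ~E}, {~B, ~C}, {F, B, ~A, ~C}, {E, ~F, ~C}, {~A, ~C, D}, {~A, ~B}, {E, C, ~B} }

Suppose F = 0.
Unit clause (A) forces A = 1.
Unit clause (~C) forces C = 0.
Unit clause (~E) forces E = 0.
Unit clause (~D) forces D = 0.
Unit clause (~B) forces B = 0.
This assignment satisfies each clause.

A: 1, B: 0, C: 0, D: 0, E: 0, F: 0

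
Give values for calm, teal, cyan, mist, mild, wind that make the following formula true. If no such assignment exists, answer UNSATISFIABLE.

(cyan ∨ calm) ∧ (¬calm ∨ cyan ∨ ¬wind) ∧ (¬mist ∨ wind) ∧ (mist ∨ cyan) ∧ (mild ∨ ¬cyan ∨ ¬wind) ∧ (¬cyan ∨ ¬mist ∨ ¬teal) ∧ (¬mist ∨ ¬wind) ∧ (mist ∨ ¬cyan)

Branch on cyan: set cyan = True.
(mist) alone gives mist = True.
(wind) alone gives wind = True.
But (¬wind) is also a unit clause — contradiction.
Backtrack on cyan: now try cyan = False.
(calm) alone gives calm = True.
(¬wind) alone gives wind = False.
(¬mist) alone gives mist = False.
But (mist) is also a unit clause — contradiction.
Either choice for cyan ends in contradiction.

UNSATISFIABLE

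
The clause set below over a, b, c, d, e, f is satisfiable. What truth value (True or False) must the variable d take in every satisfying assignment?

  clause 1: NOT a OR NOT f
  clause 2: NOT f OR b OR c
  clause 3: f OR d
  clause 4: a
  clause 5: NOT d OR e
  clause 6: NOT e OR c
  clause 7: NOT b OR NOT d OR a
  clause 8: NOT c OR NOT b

Suppose d = false.
The clause (f) is unit, so f = true.
The clause (NOT a) is unit, so a = false.
But (a) is also a unit clause — contradiction.
So every satisfying assignment has d = True.

True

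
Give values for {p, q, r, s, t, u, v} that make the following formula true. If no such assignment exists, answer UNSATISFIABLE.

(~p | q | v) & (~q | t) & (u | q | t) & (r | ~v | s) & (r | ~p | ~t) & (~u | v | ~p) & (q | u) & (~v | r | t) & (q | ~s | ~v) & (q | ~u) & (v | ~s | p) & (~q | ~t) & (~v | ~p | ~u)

Branch on q: set q = 0.
Unit clause (u) forces u = 1.
That conflicts with the unit clause (~u).
Backtrack on q: now try q = 1.
Unit clause (t) forces t = 1.
That conflicts with the unit clause (~t).
Either choice for q ends in contradiction.

UNSATISFIABLE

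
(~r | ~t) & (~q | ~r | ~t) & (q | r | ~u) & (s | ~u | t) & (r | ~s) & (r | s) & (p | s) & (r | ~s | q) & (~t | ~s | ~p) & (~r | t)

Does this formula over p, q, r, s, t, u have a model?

Branch on r: set r = 0.
(~s) alone gives s = 0.
Now (s) is unsatisfied and unit — conflict.
So r must be the other value — set r = 1.
(~t) alone gives t = 0.
Now (t) is unsatisfied and unit — conflict.
Both values of r lead to a conflict.
No assignment satisfies every clause.

No, unsatisfiable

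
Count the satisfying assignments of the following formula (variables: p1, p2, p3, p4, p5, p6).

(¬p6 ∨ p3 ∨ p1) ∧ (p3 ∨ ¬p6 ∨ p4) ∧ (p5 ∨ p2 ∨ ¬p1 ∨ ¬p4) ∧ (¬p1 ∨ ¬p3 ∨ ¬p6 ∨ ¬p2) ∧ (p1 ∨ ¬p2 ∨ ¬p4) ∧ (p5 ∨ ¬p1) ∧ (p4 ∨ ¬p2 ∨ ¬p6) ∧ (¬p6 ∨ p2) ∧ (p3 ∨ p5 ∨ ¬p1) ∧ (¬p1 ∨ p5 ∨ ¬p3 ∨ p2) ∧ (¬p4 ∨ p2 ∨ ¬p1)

There are 2^6 = 64 truth assignments over (p1, p2, p3, p4, p5, p6).
Split on p6. With p6 = True, the clauses containing p6 are satisfied and ¬p6 drops from the rest; 1 of the 2^5 = 32 assignments to the other variables satisfy what remains.
With p6 = False, by the same count on the reduced clause set, 18 assignments work.
Total: 1 + 18 = 19.

19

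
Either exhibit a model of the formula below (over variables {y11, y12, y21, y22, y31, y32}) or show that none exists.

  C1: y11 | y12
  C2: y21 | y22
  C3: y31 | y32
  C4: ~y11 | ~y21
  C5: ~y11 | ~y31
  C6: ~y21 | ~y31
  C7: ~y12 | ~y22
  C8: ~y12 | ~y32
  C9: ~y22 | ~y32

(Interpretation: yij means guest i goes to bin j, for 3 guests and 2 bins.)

Case y11 = 1:
Unit clause (~y21) forces y21 = 0.
Unit clause (y22) forces y22 = 1.
Unit clause (~y31) forces y31 = 0.
Unit clause (y32) forces y32 = 1.
Now (~y32) is unsatisfied and unit — conflict.
Backtrack on y11: now try y11 = 0.
Unit clause (y12) forces y12 = 1.
Unit clause (~y22) forces y22 = 0.
Unit clause (y21) forces y21 = 1.
Unit clause (~y31) forces y31 = 0.
Unit clause (y32) forces y32 = 1.
Now (~y32) is unsatisfied and unit — conflict.
Both values of y11 lead to a conflict.

UNSATISFIABLE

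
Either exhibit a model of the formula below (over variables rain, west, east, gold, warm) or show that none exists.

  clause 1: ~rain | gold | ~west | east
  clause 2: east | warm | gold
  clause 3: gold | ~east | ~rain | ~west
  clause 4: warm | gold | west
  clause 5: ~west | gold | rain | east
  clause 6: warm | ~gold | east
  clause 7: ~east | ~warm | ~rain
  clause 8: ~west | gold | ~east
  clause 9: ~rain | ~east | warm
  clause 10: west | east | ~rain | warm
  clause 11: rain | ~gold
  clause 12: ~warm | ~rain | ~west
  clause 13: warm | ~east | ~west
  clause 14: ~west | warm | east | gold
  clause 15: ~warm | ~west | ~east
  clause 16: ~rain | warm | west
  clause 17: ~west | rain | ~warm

rain ↦ 0; west ↦ 0; east ↦ 0; gold ↦ 0; warm ↦ 1

Branch on rain: set rain = 0.
(~gold) alone gives gold = 0.
Branch on east: set east = 0.
(warm) alone gives warm = 1.
(~west) alone gives west = 0.
This assignment satisfies each clause.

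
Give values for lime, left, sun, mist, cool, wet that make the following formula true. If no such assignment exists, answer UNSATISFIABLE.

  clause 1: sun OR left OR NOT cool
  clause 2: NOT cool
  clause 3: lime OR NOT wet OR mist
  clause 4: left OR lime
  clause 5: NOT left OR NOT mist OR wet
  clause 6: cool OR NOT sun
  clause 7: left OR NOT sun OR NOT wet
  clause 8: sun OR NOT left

Unit clause (NOT cool) forces cool = false.
Unit clause (NOT sun) forces sun = false.
Unit clause (NOT left) forces left = false.
Unit clause (lime) forces lime = true.
No clause remains; mist, wet are free.

lime ↦ true; left ↦ false; sun ↦ false; mist ↦ true; cool ↦ false; wet ↦ true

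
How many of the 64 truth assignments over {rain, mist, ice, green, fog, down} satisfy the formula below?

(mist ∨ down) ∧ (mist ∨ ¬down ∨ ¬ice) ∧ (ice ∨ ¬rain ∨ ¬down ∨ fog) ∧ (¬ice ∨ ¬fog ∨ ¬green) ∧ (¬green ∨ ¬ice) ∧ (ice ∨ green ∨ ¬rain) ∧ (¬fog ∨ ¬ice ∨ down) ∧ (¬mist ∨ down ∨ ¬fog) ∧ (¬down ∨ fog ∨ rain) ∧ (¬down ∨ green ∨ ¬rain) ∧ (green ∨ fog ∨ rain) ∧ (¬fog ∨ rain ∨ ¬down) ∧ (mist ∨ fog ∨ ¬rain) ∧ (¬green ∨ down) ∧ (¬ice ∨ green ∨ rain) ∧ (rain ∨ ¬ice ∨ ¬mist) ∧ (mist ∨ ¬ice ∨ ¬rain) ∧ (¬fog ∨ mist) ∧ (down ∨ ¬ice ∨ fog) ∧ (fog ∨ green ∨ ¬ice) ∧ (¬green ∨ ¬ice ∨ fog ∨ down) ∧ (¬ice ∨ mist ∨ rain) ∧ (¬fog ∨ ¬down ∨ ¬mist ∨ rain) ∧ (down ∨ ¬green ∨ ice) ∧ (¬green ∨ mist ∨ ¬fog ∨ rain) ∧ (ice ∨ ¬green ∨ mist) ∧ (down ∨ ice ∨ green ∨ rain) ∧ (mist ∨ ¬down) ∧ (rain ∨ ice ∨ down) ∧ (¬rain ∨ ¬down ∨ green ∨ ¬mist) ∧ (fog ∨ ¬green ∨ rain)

There are 2^6 = 64 truth assignments over (rain, mist, ice, green, fog, down).
Split on mist. With mist = True, the clauses containing mist are satisfied and ¬mist drops from the rest; 1 of the 2^5 = 32 assignments to the other variables satisfy what remains.
With mist = False, by the same count on the reduced clause set, 0 assignments work.
Total: 1 + 0 = 1.

1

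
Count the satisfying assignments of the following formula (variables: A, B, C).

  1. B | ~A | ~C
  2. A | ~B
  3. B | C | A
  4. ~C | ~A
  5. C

1

There are 2^3 = 8 truth assignments over (A, B, C).
Check each against the 5 clauses (columns in the order A, B, C):
  F F F  ✗ fails (B | C | A)
  F F T  ✓ satisfies all
  F T F  ✗ fails (A | ~B)
  F T T  ✗ fails (A | ~B)
  T F F  ✗ fails (C)
  T F T  ✗ fails (B | ~A | ~C)
  T T F  ✗ fails (C)
  T T T  ✗ fails (~C | ~A)
1 of the 8 rows is a model.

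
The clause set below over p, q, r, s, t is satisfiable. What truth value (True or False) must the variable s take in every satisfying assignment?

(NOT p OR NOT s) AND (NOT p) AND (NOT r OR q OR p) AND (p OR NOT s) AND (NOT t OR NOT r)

False

Suppose s = true.
(NOT p) alone gives p = false.
That conflicts with the unit clause (p).
So every satisfying assignment has s = False.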